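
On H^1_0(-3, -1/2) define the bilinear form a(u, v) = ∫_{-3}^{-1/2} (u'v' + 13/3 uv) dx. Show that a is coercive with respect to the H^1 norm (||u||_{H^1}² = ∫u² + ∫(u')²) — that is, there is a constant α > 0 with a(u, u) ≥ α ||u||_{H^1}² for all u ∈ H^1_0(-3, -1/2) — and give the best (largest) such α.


α = 1

Coercivity of a(·,·) on H^1_0(-3, -1/2) means a(u, u) ≥ α ||u||_{H^1}² for every u ∈ H^1_0.
The interval has length L = 5/2, and Poincaré/coercivity depend only on L. Here a(u, u) = ∫(u')² + (13/3)·∫u².
Here c = 13/3 ≥ 1, so a(u,u) = ∫(u')² + c∫u² ≥ ∫(u')² + ∫u² = ||u||_{H^1}², i.e. α = 1 works. No larger α is possible: a(u,u) ≥ α||u||_{H^1}² means (1−α)∫(u')² ≥ (α−c)∫u², and for the modes u_n = sin(nπ(x−x₀)/L) (x₀ the left endpoint) one has ∫u_n²/∫(u_n')² = (L/(nπ))² → 0, so a(u_n,u_n)/||u_n||_{H^1}² → 1. Hence the optimal constant is α = 1.
Therefore α = 1.


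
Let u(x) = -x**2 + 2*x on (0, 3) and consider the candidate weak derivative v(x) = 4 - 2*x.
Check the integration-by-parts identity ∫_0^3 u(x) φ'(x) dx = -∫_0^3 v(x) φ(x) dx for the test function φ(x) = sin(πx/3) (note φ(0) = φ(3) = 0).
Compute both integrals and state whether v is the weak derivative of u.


LHS = 6/π, RHS = -6/π. No, v is not the weak derivative of u.

u(x) = -x**2 + 2*x, classical derivative u'(x) = 2 - 2*x.
φ(x) = sin(πx/3), so φ'(x) = π*cos(π*x/3)/3.
Note φ(0) = φ(3) = 0, so the boundary term u·φ vanishes.
LHS = ∫_0^3 u(x) φ'(x) dx = ∫_0^3 (-π*x^2*cos(π*x/3)/3 + 2*π*x*cos(π*x/3)/3) dx. Term by term:
  ∫_0^3 -π*x^2*cos(π*x/3)/3 dx = 18/π;  ∫_0^3 2*π*x*cos(π*x/3)/3 dx = -12/π.
Sum: 18/π − 12/π = 6/π.
So LHS = 6/π.
∫_0^3 v(x) φ(x) dx = ∫_0^3 (-2*x*sin(π*x/3) + 4*sin(π*x/3)) dx. Term by term:
  ∫_0^3 4*sin(π*x/3) dx = 24/π;  ∫_0^3 -2*x*sin(π*x/3) dx = -18/π.
Sum: 24/π − 18/π = 6/π.
So RHS = -∫_0^3 v(x) φ(x) dx = -6/π.
LHS − RHS = 12/π ≠ 0, so the identity fails.
(For a valid weak derivative the identity must hold for EVERY test function, in particular this one. The failure shows v is NOT the weak derivative of u.)
Correct weak derivative would be u'(x) = 2 - 2*x.


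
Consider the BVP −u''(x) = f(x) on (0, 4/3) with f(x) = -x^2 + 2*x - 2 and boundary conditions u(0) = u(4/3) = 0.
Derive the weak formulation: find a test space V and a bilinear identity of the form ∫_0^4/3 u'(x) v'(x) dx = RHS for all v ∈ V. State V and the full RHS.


V = H^1_0(0, 4/3) (so v(0) = v(4/3) = 0); weak form: ∫_0^4/3 u'v' dx = ∫_0^4/3 (-x^2 + 2*x - 2) v dx for all v ∈ V.

Multiply both sides by a test function v and integrate from 0 to 4/3:
  ∫_0^4/3 −u''(x) v(x) dx = ∫_0^4/3 f(x) v(x) dx.
Integrate the LHS by parts once:
  ∫_0^4/3 −u'' v dx = −[u'(x) v(x)]_0^4/3 + ∫_0^4/3 u'(x) v'(x) dx.
Thus ∫_0^4/3 u'(x) v'(x) dx = ∫_0^4/3 f(x) v(x) dx + [u'(x) v(x)]_0^4/3.
Choose V so that boundary terms are either known or forced to vanish.
u is Dirichlet: u(0) = u(4/3) = 0. Let V = H^1_0(0, 4/3); then v(0) = v(4/3) = 0, and [u' v]_0^4/3 = 0.
Weak formulation: find u (satisfying any essential BC) such that ∫_0^4/3 u'(x) v'(x) dx = ∫_0^4/3 f v dx for all v ∈ V.
Substituting f(x) = -x^2 + 2*x - 2, the right-hand side is ∫_0^4/3 (-x^2 + 2*x - 2) v dx.


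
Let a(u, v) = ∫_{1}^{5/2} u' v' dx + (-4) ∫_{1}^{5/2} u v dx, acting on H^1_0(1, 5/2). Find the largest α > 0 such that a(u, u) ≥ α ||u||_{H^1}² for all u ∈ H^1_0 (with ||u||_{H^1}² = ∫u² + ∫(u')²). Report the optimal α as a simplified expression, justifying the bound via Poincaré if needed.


α = 4*(-9 + π^2)/(9 + 4*π^2)

Coercivity of a(·,·) on H^1_0(1, 5/2) means a(u, u) ≥ α ||u||_{H^1}² for every u ∈ H^1_0.
The interval has length L = 3/2, and Poincaré/coercivity depend only on L. Here a(u, u) = ∫(u')² + (-4)·∫u².
Here c = -4 < 0 with |c| < (π/L)² = 4*π^2/9, so coercivity still holds. The condition a(u,u) ≥ α||u||_{H^1}² reads (1−α)∫(u')² ≥ (α−c)∫u². Any admissible α is ≤ 1 (rapidly oscillating u have ∫u²/∫(u')² → 0), and α = 1 would force 0 ≥ (1−c)∫u², impossible since c < 1; so 1−α > 0. By the sharp Poincaré inequality on H^1_0 of an interval of length L, ∫(u')² ≥ (π/L)²∫u² with equality for the first sine mode sin(π(x−x₀)/L) (x₀ the left endpoint), so the inequality holds for all u iff (1−α)(π/L)² ≥ α − c, i.e. α ≤ ((π/L)² + c)/((π/L)² + 1) = (1 + c(L/π)²)/(1 + (L/π)²). (Direct route, valid since c ≤ 0: Poincaré gives c∫u² ≥ c(L/π)²∫(u')², so a(u,u) ≥ (1 + c(L/π)²)∫(u')², while ||u||_{H^1}² ≤ (1 + (L/π)²)∫(u')²; dividing yields the same α.) With (π/L)² = 4*π^2/9 and c = -4, the largest admissible constant is α = ((π/L)² + c)/((π/L)² + 1).
Simplifying, α = 4*(-9 + π^2)/(9 + 4*π^2).


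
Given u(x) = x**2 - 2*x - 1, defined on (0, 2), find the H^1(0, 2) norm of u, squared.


||u||_{H^1}^2 = 42/5

The H^1 norm (squared) on an interval (0, L) is
  ||u||_{H^1}^2 = ∫_0^L u(x)^2 dx + ∫_0^L u'(x)^2 dx.
Compute u'(x) = 2*x - 2.
Then u(x)^2 = x**4 - 4*x**3 + 2*x**2 + 4*x + 1 and u'(x)^2 = 4*x**2 - 8*x + 4.
Integrate each monomial from 0 to 2 using ∫_0^2 c·x^n dx = c·2^(n+1)/(n+1):
  ∫_0^2 u(x)^2 dx = ∫_0^2 (x^4 - 4*x^3 + 2*x^2 + 4*x + 1) dx. Term by term:
    ∫_0^2 x^4 dx = 32/5;  ∫_0^2 -4*x^3 dx = -16;  ∫_0^2 2*x^2 dx = 16/3;
    ∫_0^2 4*x dx = 8;  ∫_0^2 1 dx = 2.
  Sum: 32/5 − 16 + 16/3 + 8 + 2 = 86/15.
  ∫_0^2 u'(x)^2 dx = ∫_0^2 (4*x^2 - 8*x + 4) dx. Term by term:
    ∫_0^2 4*x^2 dx = 32/3;  ∫_0^2 -8*x dx = -16;  ∫_0^2 4 dx = 8.
  Sum: 32/3 − 16 + 8 = 8/3.
Adding: ||u||_{H^1}^2 = 86/15 + 8/3 = 42/5.


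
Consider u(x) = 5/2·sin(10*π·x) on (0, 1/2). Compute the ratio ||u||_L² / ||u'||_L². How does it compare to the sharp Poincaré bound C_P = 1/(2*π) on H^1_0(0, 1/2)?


||u||_L² / ||u'||_L² = 1/(10*π) < C_P = 1/(2*π).

u(x) = 5/2·sin(10*π·x), so u'(x) = 25*π*cos(10*π*x).
Writing u(x) = A·sin(kπx/L) with A = 5/2 and k = 5, use ∫_0^L sin²(kπx/L) dx = L/2 and ∫_0^L cos²(kπx/L) dx = L/2.
u² = 25/4·sin²(10*π·x) and (u')² = 625*π^2·cos²(10*π·x), and each of sin², cos² integrates to L/2 = 1/4 over (0, 1/2).
∫_0^1/2 u² dx = 25/16, so ||u||_L² = 5/4.
∫_0^1/2 (u')² dx = 625*π^2/4, so ||u'||_L² = 25*π/2.
Ratio ||u||_L² / ||u'||_L² = 1/(10*π).
Sharp Poincaré constant on H^1_0(0, 1/2) is C_P = L/π = 1/(2*π), achieved by sin(2*π·x).
This is the k = 5 harmonic; the ratio L/(kπ) is strictly less than C_P = L/π, consistent with the sharp inequality ||u||_L² ≤ C_P ||u'||_L².


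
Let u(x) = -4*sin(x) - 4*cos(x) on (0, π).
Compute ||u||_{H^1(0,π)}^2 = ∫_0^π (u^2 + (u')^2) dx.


||u||_{H^1(0,π)}^2 = 32*π

u'(x) = 4*sin(x) - 4*cos(x).
Expand u² and (u')² and integrate term by term on (0, π), using: for integers n ≥ 1, ∫_0^π sin²(nx) dx = ∫_0^π cos²(nx) dx = π/2; for n ≠ n', ∫_0^π sin(nx)sin(n'x) dx = ∫_0^π cos(nx)cos(n'x) dx = 0; and by product-to-sum, ∫_0^π sin(nx)cos(n'x) dx = ½∫_0^π [sin((n+n')x) + sin((n−n')x)] dx, which is 0 when n+n' is even and 2n/(n²−n'²) when n+n' is odd (it need not vanish on (0, π)).
  u² squared terms: (-4)²·∫cos(x)² dx = 16·π/2 = 8*π;  (-4)²·∫sin(x)² dx = 16·π/2 = 8*π.
  u² cross terms: 2·(-4)·(-4)·∫cos(x)·sin(x) dx = 32·(0) = 0.
  So ∫_0^π u² dx = 8*π + 8*π + 0 = 16*π.
  (u')² squared terms: (-4)²·∫cos(x)² dx = 16·π/2 = 8*π;  (4)²·∫sin(x)² dx = 16·π/2 = 8*π.
  (u')² cross terms: 2·(-4)·(4)·∫cos(x)·sin(x) dx = -32·(0) = 0.
  So ∫_0^π (u')² dx = 8*π + 8*π + 0 = 16*π.
||u||_{H^1}^2 = (16*π) + (16*π) = 32*π.


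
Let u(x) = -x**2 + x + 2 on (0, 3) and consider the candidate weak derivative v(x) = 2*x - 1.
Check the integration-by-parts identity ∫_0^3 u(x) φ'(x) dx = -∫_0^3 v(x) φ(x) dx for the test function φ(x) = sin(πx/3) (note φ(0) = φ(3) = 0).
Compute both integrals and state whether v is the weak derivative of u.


LHS = 12/π, RHS = -12/π. No, v is not the weak derivative of u.

u(x) = -x**2 + x + 2, classical derivative u'(x) = 1 - 2*x.
φ(x) = sin(πx/3), so φ'(x) = π*cos(π*x/3)/3.
Note φ(0) = φ(3) = 0, so the boundary term u·φ vanishes.
LHS = ∫_0^3 u(x) φ'(x) dx = ∫_0^3 (-π*x^2*cos(π*x/3)/3 + π*x*cos(π*x/3)/3 + 2*π*cos(π*x/3)/3) dx. Term by term:
  ∫_0^3 2*π*cos(π*x/3)/3 dx = 0;  ∫_0^3 -π*x^2*cos(π*x/3)/3 dx = 18/π;  ∫_0^3 π*x*cos(π*x/3)/3 dx = -6/π.
Sum: 0 + 18/π − 6/π = 12/π.
So LHS = 12/π.
∫_0^3 v(x) φ(x) dx = ∫_0^3 (2*x*sin(π*x/3) - sin(π*x/3)) dx. Term by term:
  ∫_0^3 -sin(π*x/3) dx = -6/π;  ∫_0^3 2*x*sin(π*x/3) dx = 18/π.
Sum: -6/π + 18/π = 12/π.
So RHS = -∫_0^3 v(x) φ(x) dx = -12/π.
LHS − RHS = 24/π ≠ 0, so the identity fails.
(For a valid weak derivative the identity must hold for EVERY test function, in particular this one. The failure shows v is NOT the weak derivative of u.)
Correct weak derivative would be u'(x) = 1 - 2*x.


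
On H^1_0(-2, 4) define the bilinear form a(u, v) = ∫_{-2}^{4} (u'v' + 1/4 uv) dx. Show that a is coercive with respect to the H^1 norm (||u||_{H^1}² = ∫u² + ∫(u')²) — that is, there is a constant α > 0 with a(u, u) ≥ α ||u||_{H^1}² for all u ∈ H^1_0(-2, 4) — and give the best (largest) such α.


α = (9 + π^2)/(π^2 + 36)

Coercivity of a(·,·) on H^1_0(-2, 4) means a(u, u) ≥ α ||u||_{H^1}² for every u ∈ H^1_0.
The interval has length L = 6, and Poincaré/coercivity depend only on L. Here a(u, u) = ∫(u')² + (1/4)·∫u².
Here 0 < c = 1/4 < 1. The condition a(u,u) ≥ α||u||_{H^1}² reads (1−α)∫(u')² ≥ (α−c)∫u². Any admissible α is ≤ 1 (rapidly oscillating u have ∫u²/∫(u')² → 0), and α = 1 would force 0 ≥ (1−c)∫u², impossible since c < 1; so 1−α > 0. By the sharp Poincaré inequality on H^1_0 of an interval of length L, ∫(u')² ≥ (π/L)²∫u² with equality for the first sine mode sin(π(x−x₀)/L) (x₀ the left endpoint), so the inequality holds for all u iff (1−α)(π/L)² ≥ α − c, i.e. α ≤ ((π/L)² + c)/((π/L)² + 1) = (1 + c(L/π)²)/(1 + (L/π)²). With (π/L)² = π^2/36 and c = 1/4, the largest admissible constant is α = ((π/L)² + c)/((π/L)² + 1).
Simplifying, α = (9 + π^2)/(π^2 + 36).


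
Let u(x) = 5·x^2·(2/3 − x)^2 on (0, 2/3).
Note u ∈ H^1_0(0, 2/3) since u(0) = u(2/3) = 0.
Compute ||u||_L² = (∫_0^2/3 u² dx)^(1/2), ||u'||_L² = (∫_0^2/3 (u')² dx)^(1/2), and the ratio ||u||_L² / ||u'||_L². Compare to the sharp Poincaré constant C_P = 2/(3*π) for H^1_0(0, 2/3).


||u||_L² / ||u'||_L² = sqrt(3)/9 < C_P = 2/(3*π).

u(x) = 5·x^2·(2/3 − x)^2, so u'(x) = 20*x*(3*x - 2)*(3*x - 1)/9.
u(x) = 5·x^2·(2/3 − x)^2 vanishes at x = 0 and x = 2/3, so u ∈ H^1_0(0, 2/3). Differentiate via the product rule and integrate the resulting polynomials term by term.
  ∫_0^2/3 u² dx = ∫_0^2/3 (25*x^8 - 200*x^7/3 + 200*x^6/3 - 800*x^5/27 + 400*x^4/81) dx. Term by term:
    ∫_0^2/3 25*x^8 dx = 12800/177147;  ∫_0^2/3 -200*x^7/3 dx = -6400/19683;  ∫_0^2/3 200*x^6/3 dx = 25600/45927;
    ∫_0^2/3 -800*x^5/27 dx = -25600/59049;  ∫_0^2/3 400*x^4/81 dx = 2560/19683.
  Sum: 12800/177147 − 6400/19683 + 25600/45927 − 25600/59049 + 2560/19683 = 1280/1240029.
  ∫_0^2/3 (u')² dx = ∫_0^2/3 (400*x^6 - 800*x^5 + 5200*x^4/9 - 1600*x^3/9 + 1600*x^2/81) dx. Term by term:
    ∫_0^2/3 400*x^6 dx = 51200/15309;  ∫_0^2/3 -800*x^5 dx = -25600/2187;  ∫_0^2/3 5200*x^4/9 dx = 33280/2187;
    ∫_0^2/3 -1600*x^3/9 dx = -6400/729;  ∫_0^2/3 1600*x^2/81 dx = 12800/6561.
  Sum: 51200/15309 − 25600/2187 + 33280/2187 − 6400/729 + 12800/6561 = 1280/45927.
∫_0^2/3 u² dx = 1280/1240029, so ||u||_L² = 16*sqrt(105)/5103.
∫_0^2/3 (u')² dx = 1280/45927, so ||u'||_L² = 16*sqrt(35)/567.
Ratio ||u||_L² / ||u'||_L² = sqrt(3)/9.
Sharp Poincaré constant on H^1_0(0, 2/3) is C_P = L/π = 2/(3*π), achieved by sin(3*π/2·x).
A polynomial bump cannot attain the sharp Poincaré constant (only the first sine eigenfunction does), so the ratio is strictly less than C_P, consistent with ||u||_L² ≤ C_P ||u'||_L².


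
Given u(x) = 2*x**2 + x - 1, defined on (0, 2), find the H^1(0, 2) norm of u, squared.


||u||_{H^1}^2 = 1384/15

The H^1 norm (squared) on an interval (0, L) is
  ||u||_{H^1}^2 = ∫_0^L u(x)^2 dx + ∫_0^L u'(x)^2 dx.
Compute u'(x) = 4*x + 1.
Then u(x)^2 = 4*x**4 + 4*x**3 - 3*x**2 - 2*x + 1 and u'(x)^2 = 16*x**2 + 8*x + 1.
Integrate each monomial from 0 to 2 using ∫_0^2 c·x^n dx = c·2^(n+1)/(n+1):
  ∫_0^2 u(x)^2 dx = ∫_0^2 (4*x^4 + 4*x^3 - 3*x^2 - 2*x + 1) dx. Term by term:
    ∫_0^2 4*x^4 dx = 128/5;  ∫_0^2 4*x^3 dx = 16;  ∫_0^2 -3*x^2 dx = -8;
    ∫_0^2 -2*x dx = -4;  ∫_0^2 1 dx = 2.
  Sum: 128/5 + 16 − 8 − 4 + 2 = 158/5.
  ∫_0^2 u'(x)^2 dx = ∫_0^2 (16*x^2 + 8*x + 1) dx. Term by term:
    ∫_0^2 16*x^2 dx = 128/3;  ∫_0^2 8*x dx = 16;  ∫_0^2 1 dx = 2.
  Sum: 128/3 + 16 + 2 = 182/3.
Adding: ||u||_{H^1}^2 = 158/5 + 182/3 = 1384/15.


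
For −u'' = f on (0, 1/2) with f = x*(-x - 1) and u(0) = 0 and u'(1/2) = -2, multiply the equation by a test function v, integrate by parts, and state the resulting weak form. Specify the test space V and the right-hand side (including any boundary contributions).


V = {v ∈ H^1(0, 1/2) : v(0) = 0} (test functions vanish at x = 0 where u is specified); weak form: ∫_0^1/2 u'v' dx = ∫_0^1/2 (x*(-x - 1)) v dx − 2·v(1/2) for all v ∈ V.

Multiply both sides by a test function v and integrate from 0 to 1/2:
  ∫_0^1/2 −u''(x) v(x) dx = ∫_0^1/2 f(x) v(x) dx.
Integrate the LHS by parts once:
  ∫_0^1/2 −u'' v dx = −[u'(x) v(x)]_0^1/2 + ∫_0^1/2 u'(x) v'(x) dx.
Thus ∫_0^1/2 u'(x) v'(x) dx = ∫_0^1/2 f(x) v(x) dx + [u'(x) v(x)]_0^1/2.
Choose V so that boundary terms are either known or forced to vanish.
Mixed BC: u(0) = 0 (Dirichlet) and u'(1/2) = -2 (Neumann). Define V = {v ∈ H^1(0, 1/2) : v(0) = 0}. Then [u' v]_0^1/2 = u'(1/2)·v(1/2) − u'(0)·0 = − 2·v(1/2).
Weak formulation: find u (satisfying any essential BC) such that ∫_0^1/2 u'(x) v'(x) dx = ∫_0^1/2 f v dx − 2·v(1/2) for all v ∈ V (Dirichlet at 0 absorbed into V; Neumann datum at x = 1/2 contributes the boundary term).
Substituting f(x) = x*(-x - 1), the right-hand side is ∫_0^1/2 (x*(-x - 1)) v dx − 2·v(1/2).


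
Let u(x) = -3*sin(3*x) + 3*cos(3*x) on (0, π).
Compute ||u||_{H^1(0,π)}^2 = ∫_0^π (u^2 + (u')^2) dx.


||u||_{H^1(0,π)}^2 = 90*π

u'(x) = -9*sin(3*x) - 9*cos(3*x).
Expand u² and (u')² and integrate term by term on (0, π), using: for integers n ≥ 1, ∫_0^π sin²(nx) dx = ∫_0^π cos²(nx) dx = π/2; for n ≠ n', ∫_0^π sin(nx)sin(n'x) dx = ∫_0^π cos(nx)cos(n'x) dx = 0; and by product-to-sum, ∫_0^π sin(nx)cos(n'x) dx = ½∫_0^π [sin((n+n')x) + sin((n−n')x)] dx, which is 0 when n+n' is even and 2n/(n²−n'²) when n+n' is odd (it need not vanish on (0, π)).
  u² squared terms: (-3)²·∫sin(3x)² dx = 9·π/2 = 9*π/2;  (3)²·∫cos(3x)² dx = 9·π/2 = 9*π/2.
  u² cross terms: 2·(-3)·(3)·∫sin(3x)·cos(3x) dx = -18·(0) = 0.
  So ∫_0^π u² dx = 9*π/2 + 9*π/2 + 0 = 9*π.
  (u')² squared terms: (-9)²·∫cos(3x)² dx = 81·π/2 = 81*π/2;  (-9)²·∫sin(3x)² dx = 81·π/2 = 81*π/2.
  (u')² cross terms: 2·(-9)·(-9)·∫cos(3x)·sin(3x) dx = 162·(0) = 0.
  So ∫_0^π (u')² dx = 81*π/2 + 81*π/2 + 0 = 81*π.
||u||_{H^1}^2 = (9*π) + (81*π) = 90*π.


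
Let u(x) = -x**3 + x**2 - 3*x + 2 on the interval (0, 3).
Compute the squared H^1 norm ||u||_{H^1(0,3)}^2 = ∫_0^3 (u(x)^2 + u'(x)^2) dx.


||u||_{H^1}^2 = 45327/70

The H^1 norm (squared) on an interval (0, L) is
  ||u||_{H^1}^2 = ∫_0^L u(x)^2 dx + ∫_0^L u'(x)^2 dx.
Compute u'(x) = -3*x**2 + 2*x - 3.
Then u(x)^2 = x**6 - 2*x**5 + 7*x**4 - 10*x**3 + 13*x**2 - 12*x + 4 and u'(x)^2 = 9*x**4 - 12*x**3 + 22*x**2 - 12*x + 9.
Integrate each monomial from 0 to 3 using ∫_0^3 c·x^n dx = c·3^(n+1)/(n+1):
  ∫_0^3 u(x)^2 dx = ∫_0^3 (x^6 - 2*x^5 + 7*x^4 - 10*x^3 + 13*x^2 - 12*x + 4) dx. Term by term:
    ∫_0^3 x^6 dx = 2187/7;  ∫_0^3 -2*x^5 dx = -243;  ∫_0^3 7*x^4 dx = 1701/5;
    ∫_0^3 -10*x^3 dx = -405/2;  ∫_0^3 13*x^2 dx = 117;  ∫_0^3 -12*x dx = -54;
    ∫_0^3 4 dx = 12.
  Sum: 2187/7 − 243 + 1701/5 − 405/2 + 117 − 54 + 12 = 19749/70.
  ∫_0^3 u'(x)^2 dx = ∫_0^3 (9*x^4 - 12*x^3 + 22*x^2 - 12*x + 9) dx. Term by term:
    ∫_0^3 9*x^4 dx = 2187/5;  ∫_0^3 -12*x^3 dx = -243;  ∫_0^3 22*x^2 dx = 198;
    ∫_0^3 -12*x dx = -54;  ∫_0^3 9 dx = 27.
  Sum: 2187/5 − 243 + 198 − 54 + 27 = 1827/5.
Adding: ||u||_{H^1}^2 = 19749/70 + 1827/5 = 45327/70.


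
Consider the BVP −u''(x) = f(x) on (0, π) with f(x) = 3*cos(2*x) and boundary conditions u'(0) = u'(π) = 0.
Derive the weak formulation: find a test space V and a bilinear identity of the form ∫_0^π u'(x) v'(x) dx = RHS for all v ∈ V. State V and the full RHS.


V = H^1(0, π) (no boundary constraint on v; u is determined up to an additive constant); weak form: ∫_0^π u'v' dx = ∫_0^π (3*cos(2*x)) v dx for all v ∈ V.

Multiply both sides by a test function v and integrate from 0 to π:
  ∫_0^π −u''(x) v(x) dx = ∫_0^π f(x) v(x) dx.
Integrate the LHS by parts once:
  ∫_0^π −u'' v dx = −[u'(x) v(x)]_0^π + ∫_0^π u'(x) v'(x) dx.
Thus ∫_0^π u'(x) v'(x) dx = ∫_0^π f(x) v(x) dx + [u'(x) v(x)]_0^π.
Choose V so that boundary terms are either known or forced to vanish.
u has homogeneous Neumann: u'(0) = u'(π) = 0. So [u' v]_0^π = 0·v(π) − 0·v(0) = 0 for any v; take V = H^1(0, π).
Weak formulation: find u (satisfying any essential BC) such that ∫_0^π u'(x) v'(x) dx = ∫_0^π f v dx for all v ∈ V (homogeneous Neumann, so boundary terms vanish).
Substituting f(x) = 3*cos(2*x), the right-hand side is ∫_0^π (3*cos(2*x)) v dx.
Compatibility check (pure Neumann): taking v ≡ 1 ∈ V gives 0 = ∫_0^π f dx + (0) − (0), i.e. ∫_0^π f dx must equal u'(0) − u'(π) = 0. Indeed ∫_0^π (3*cos(2*x)) dx = 0, so the data are compatible. The solution is then unique only up to an additive constant (fix it e.g. by requiring ∫_0^π u dx = 0).


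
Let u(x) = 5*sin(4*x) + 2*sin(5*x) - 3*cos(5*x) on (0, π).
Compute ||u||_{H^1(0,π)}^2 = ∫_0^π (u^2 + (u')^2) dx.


||u||_{H^1(0,π)}^2 = 2080/3 + 763*π/2

u'(x) = 15*sin(5*x) + 20*cos(4*x) + 10*cos(5*x).
Expand u² and (u')² and integrate term by term on (0, π), using: for integers n ≥ 1, ∫_0^π sin²(nx) dx = ∫_0^π cos²(nx) dx = π/2; for n ≠ n', ∫_0^π sin(nx)sin(n'x) dx = ∫_0^π cos(nx)cos(n'x) dx = 0; and by product-to-sum, ∫_0^π sin(nx)cos(n'x) dx = ½∫_0^π [sin((n+n')x) + sin((n−n')x)] dx, which is 0 when n+n' is even and 2n/(n²−n'²) when n+n' is odd (it need not vanish on (0, π)).
  u² squared terms: (-3)²·∫cos(5x)² dx = 9·π/2 = 9*π/2;  (2)²·∫sin(5x)² dx = 4·π/2 = 2*π;  (5)²·∫sin(4x)² dx = 25·π/2 = 25*π/2.
  u² cross terms: 2·(-3)·(2)·∫cos(5x)·sin(5x) dx = -12·(0) = 0;  2·(-3)·(5)·∫cos(5x)·sin(4x) dx = -30·(-8/9) = 80/3;  2·(2)·(5)·∫sin(5x)·sin(4x) dx = 20·(0) = 0.
  So ∫_0^π u² dx = 9*π/2 + 2*π + 25*π/2 + 0 + 80/3 + 0 = 80/3 + 19*π.
  (u')² squared terms: (10)²·∫cos(5x)² dx = 100·π/2 = 50*π;  (15)²·∫sin(5x)² dx = 225·π/2 = 225*π/2;  (20)²·∫cos(4x)² dx = 400·π/2 = 200*π.
  (u')² cross terms: 2·(10)·(15)·∫cos(5x)·sin(5x) dx = 300·(0) = 0;  2·(10)·(20)·∫cos(5x)·cos(4x) dx = 400·(0) = 0;  2·(15)·(20)·∫sin(5x)·cos(4x) dx = 600·(10/9) = 2000/3.
  So ∫_0^π (u')² dx = 50*π + 225*π/2 + 200*π + 0 + 0 + 2000/3 = 2000/3 + 725*π/2.
||u||_{H^1}^2 = (80/3 + 19*π) + (2000/3 + 725*π/2) = 2080/3 + 763*π/2.


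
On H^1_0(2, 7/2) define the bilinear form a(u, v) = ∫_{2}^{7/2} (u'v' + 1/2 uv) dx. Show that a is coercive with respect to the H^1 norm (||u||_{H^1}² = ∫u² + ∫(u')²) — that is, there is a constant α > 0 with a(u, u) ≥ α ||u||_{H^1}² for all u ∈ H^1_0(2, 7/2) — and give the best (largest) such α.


α = (9 + 8*π^2)/(2*(9 + 4*π^2))

Coercivity of a(·,·) on H^1_0(2, 7/2) means a(u, u) ≥ α ||u||_{H^1}² for every u ∈ H^1_0.
The interval has length L = 3/2, and Poincaré/coercivity depend only on L. Here a(u, u) = ∫(u')² + (1/2)·∫u².
Here 0 < c = 1/2 < 1. The condition a(u,u) ≥ α||u||_{H^1}² reads (1−α)∫(u')² ≥ (α−c)∫u². Any admissible α is ≤ 1 (rapidly oscillating u have ∫u²/∫(u')² → 0), and α = 1 would force 0 ≥ (1−c)∫u², impossible since c < 1; so 1−α > 0. By the sharp Poincaré inequality on H^1_0 of an interval of length L, ∫(u')² ≥ (π/L)²∫u² with equality for the first sine mode sin(π(x−x₀)/L) (x₀ the left endpoint), so the inequality holds for all u iff (1−α)(π/L)² ≥ α − c, i.e. α ≤ ((π/L)² + c)/((π/L)² + 1) = (1 + c(L/π)²)/(1 + (L/π)²). With (π/L)² = 4*π^2/9 and c = 1/2, the largest admissible constant is α = ((π/L)² + c)/((π/L)² + 1).
Simplifying, α = (9 + 8*π^2)/(2*(9 + 4*π^2)).


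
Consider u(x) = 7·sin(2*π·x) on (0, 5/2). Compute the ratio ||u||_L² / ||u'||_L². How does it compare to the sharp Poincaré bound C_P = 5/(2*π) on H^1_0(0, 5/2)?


||u||_L² / ||u'||_L² = 1/(2*π) < C_P = 5/(2*π).

u(x) = 7·sin(2*π·x), so u'(x) = 14*π*cos(2*π*x).
Writing u(x) = A·sin(kπx/L) with A = 7 and k = 5, use ∫_0^L sin²(kπx/L) dx = L/2 and ∫_0^L cos²(kπx/L) dx = L/2.
u² = 49·sin²(2*π·x) and (u')² = 196*π^2·cos²(2*π·x), and each of sin², cos² integrates to L/2 = 5/4 over (0, 5/2).
∫_0^5/2 u² dx = 245/4, so ||u||_L² = 7*sqrt(5)/2.
∫_0^5/2 (u')² dx = 245*π^2, so ||u'||_L² = 7*sqrt(5)*π.
Ratio ||u||_L² / ||u'||_L² = 1/(2*π).
Sharp Poincaré constant on H^1_0(0, 5/2) is C_P = L/π = 5/(2*π), achieved by sin(2*π/5·x).
This is the k = 5 harmonic; the ratio L/(kπ) is strictly less than C_P = L/π, consistent with the sharp inequality ||u||_L² ≤ C_P ||u'||_L².


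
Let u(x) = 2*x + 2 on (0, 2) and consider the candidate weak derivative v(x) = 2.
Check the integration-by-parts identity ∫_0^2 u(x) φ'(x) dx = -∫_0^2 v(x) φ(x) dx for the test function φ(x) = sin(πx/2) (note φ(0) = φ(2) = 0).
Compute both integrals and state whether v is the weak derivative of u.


LHS = -8/π, RHS = -8/π. Yes, v = u' weakly.

u(x) = 2*x + 2, classical derivative u'(x) = 2.
φ(x) = sin(πx/2), so φ'(x) = π*cos(π*x/2)/2.
Note φ(0) = φ(2) = 0, so the boundary term u·φ vanishes.
LHS = ∫_0^2 u(x) φ'(x) dx = ∫_0^2 (π*x*cos(π*x/2) + π*cos(π*x/2)) dx. Term by term:
  ∫_0^2 π*cos(π*x/2) dx = 0;  ∫_0^2 π*x*cos(π*x/2) dx = -8/π.
Sum: 0 − 8/π = -8/π.
So LHS = -8/π.
∫_0^2 v(x) φ(x) dx = ∫_0^2 (2*sin(π*x/2)) dx. Term by term:
  ∫_0^2 2*sin(π*x/2) dx = 8/π.
So RHS = -∫_0^2 v(x) φ(x) dx = -8/π.
LHS = RHS, so the identity holds for this test φ.
Moreover u is smooth here and v(x) = u'(x) = 2 pointwise, so the identity holds for every test function. Hence v is the weak derivative of u.


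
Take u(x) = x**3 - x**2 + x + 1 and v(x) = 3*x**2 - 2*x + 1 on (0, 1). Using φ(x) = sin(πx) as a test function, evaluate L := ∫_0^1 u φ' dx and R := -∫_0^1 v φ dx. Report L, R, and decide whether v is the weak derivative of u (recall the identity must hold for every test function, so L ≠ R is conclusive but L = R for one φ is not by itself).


LHS = -3/π + 12/π^3, RHS = -3/π + 12/π^3. Yes, v = u' weakly.

u(x) = x**3 - x**2 + x + 1, classical derivative u'(x) = 3*x**2 - 2*x + 1.
φ(x) = sin(πx), so φ'(x) = π*cos(π*x).
Note φ(0) = φ(1) = 0, so the boundary term u·φ vanishes.
LHS = ∫_0^1 u(x) φ'(x) dx = ∫_0^1 (π*x^3*cos(π*x) - π*x^2*cos(π*x) + π*x*cos(π*x) + π*cos(π*x)) dx. Term by term:
  ∫_0^1 π*cos(π*x) dx = 0;  ∫_0^1 π*x*cos(π*x) dx = -2/π;  ∫_0^1 π*x^3*cos(π*x) dx = -3/π + 12/π^3;
  ∫_0^1 -π*x^2*cos(π*x) dx = 2/π.
Sum: 0 − 2/π + -3/π + 12/π^3 + 2/π = -3/π + 12/π^3.
So LHS = -3/π + 12/π^3.
∫_0^1 v(x) φ(x) dx = ∫_0^1 (3*x^2*sin(π*x) - 2*x*sin(π*x) + sin(π*x)) dx. Term by term:
  ∫_0^1 -2*x*sin(π*x) dx = -2/π;  ∫_0^1 3*x^2*sin(π*x) dx = -12/π^3 + 3/π;  ∫_0^1 sin(π*x) dx = 2/π.
Sum: -2/π + -12/π^3 + 3/π + 2/π = -12/π^3 + 3/π.
So RHS = -∫_0^1 v(x) φ(x) dx = -3/π + 12/π^3.
LHS = RHS, so the identity holds for this test φ.
Moreover u is smooth here and v(x) = u'(x) = 3*x**2 - 2*x + 1 pointwise, so the identity holds for every test function. Hence v is the weak derivative of u.


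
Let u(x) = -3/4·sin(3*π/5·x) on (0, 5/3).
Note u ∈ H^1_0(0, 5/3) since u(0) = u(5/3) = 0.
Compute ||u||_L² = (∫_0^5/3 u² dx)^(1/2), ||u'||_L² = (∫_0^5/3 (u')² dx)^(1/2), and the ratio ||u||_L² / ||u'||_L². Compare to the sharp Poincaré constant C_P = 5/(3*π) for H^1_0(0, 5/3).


||u||_L² / ||u'||_L² = 5/(3*π) = C_P.

u(x) = -3/4·sin(3*π/5·x), so u'(x) = -9*π*cos(3*π*x/5)/20.
Writing u(x) = A·sin(kπx/L) with A = -3/4 and k = 1, use ∫_0^L sin²(kπx/L) dx = L/2 and ∫_0^L cos²(kπx/L) dx = L/2.
u² = 9/16·sin²(3*π/5·x) and (u')² = 81*π^2/400·cos²(3*π/5·x), and each of sin², cos² integrates to L/2 = 5/6 over (0, 5/3).
∫_0^5/3 u² dx = 15/32, so ||u||_L² = sqrt(30)/8.
∫_0^5/3 (u')² dx = 27*π^2/160, so ||u'||_L² = 3*sqrt(30)*π/40.
Ratio ||u||_L² / ||u'||_L² = 5/(3*π).
Sharp Poincaré constant on H^1_0(0, 5/3) is C_P = L/π = 5/(3*π), achieved by sin(3*π/5·x).
This is the k = 1 eigenfunction (up to amplitude), so the ratio equals the sharp Poincaré constant exactly.


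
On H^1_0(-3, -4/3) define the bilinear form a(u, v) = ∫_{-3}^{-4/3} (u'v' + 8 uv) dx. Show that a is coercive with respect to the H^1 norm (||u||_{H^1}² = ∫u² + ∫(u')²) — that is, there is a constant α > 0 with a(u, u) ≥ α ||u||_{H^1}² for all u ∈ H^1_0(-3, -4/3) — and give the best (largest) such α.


α = 1

Coercivity of a(·,·) on H^1_0(-3, -4/3) means a(u, u) ≥ α ||u||_{H^1}² for every u ∈ H^1_0.
The interval has length L = 5/3, and Poincaré/coercivity depend only on L. Here a(u, u) = ∫(u')² + (8)·∫u².
Here c = 8 ≥ 1, so a(u,u) = ∫(u')² + c∫u² ≥ ∫(u')² + ∫u² = ||u||_{H^1}², i.e. α = 1 works. No larger α is possible: a(u,u) ≥ α||u||_{H^1}² means (1−α)∫(u')² ≥ (α−c)∫u², and for the modes u_n = sin(nπ(x−x₀)/L) (x₀ the left endpoint) one has ∫u_n²/∫(u_n')² = (L/(nπ))² → 0, so a(u_n,u_n)/||u_n||_{H^1}² → 1. Hence the optimal constant is α = 1.
Therefore α = 1.


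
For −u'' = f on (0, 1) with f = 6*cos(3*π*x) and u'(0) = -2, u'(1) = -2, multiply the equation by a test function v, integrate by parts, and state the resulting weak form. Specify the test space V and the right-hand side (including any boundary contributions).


V = H^1(0, 1) (v unrestricted at boundary; u is determined up to an additive constant); weak form: ∫_0^1 u'v' dx = ∫_0^1 (6*cos(3*π*x)) v dx − 2·v(1) + 2·v(0) for all v ∈ V.

Multiply both sides by a test function v and integrate from 0 to 1:
  ∫_0^1 −u''(x) v(x) dx = ∫_0^1 f(x) v(x) dx.
Integrate the LHS by parts once:
  ∫_0^1 −u'' v dx = −[u'(x) v(x)]_0^1 + ∫_0^1 u'(x) v'(x) dx.
Thus ∫_0^1 u'(x) v'(x) dx = ∫_0^1 f(x) v(x) dx + [u'(x) v(x)]_0^1.
Choose V so that boundary terms are either known or forced to vanish.
u has inhomogeneous Neumann u'(0) = -2, u'(1) = -2. [u' v]_0^1 = (-2)·v(1) − (-2)·v(0) = − 2·v(1) + 2·v(0). Take V = H^1(0, 1); boundary term becomes part of RHS.
Weak formulation: find u (satisfying any essential BC) such that ∫_0^1 u'(x) v'(x) dx = ∫_0^1 f v dx − 2·v(1) + 2·v(0) for all v ∈ V (Neumann data are natural BCs: they enter the RHS as boundary terms).
Substituting f(x) = 6*cos(3*π*x), the right-hand side is ∫_0^1 (6*cos(3*π*x)) v dx − 2·v(1) + 2·v(0).
Compatibility check (pure Neumann): taking v ≡ 1 ∈ V gives 0 = ∫_0^1 f dx + (-2) − (-2), i.e. ∫_0^1 f dx must equal u'(0) − u'(1) = 0. Indeed ∫_0^1 (6*cos(3*π*x)) dx = 0, so the data are compatible. The solution is then unique only up to an additive constant (fix it e.g. by requiring ∫_0^1 u dx = 0).


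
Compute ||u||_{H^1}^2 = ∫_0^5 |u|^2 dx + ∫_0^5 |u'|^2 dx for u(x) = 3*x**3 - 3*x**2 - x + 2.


||u||_{H^1}^2 = 3881875/42

The H^1 norm (squared) on an interval (0, L) is
  ||u||_{H^1}^2 = ∫_0^L u(x)^2 dx + ∫_0^L u'(x)^2 dx.
Compute u'(x) = 9*x**2 - 6*x - 1.
Then u(x)^2 = 9*x**6 - 18*x**5 + 3*x**4 + 18*x**3 - 11*x**2 - 4*x + 4 and u'(x)^2 = 81*x**4 - 108*x**3 + 18*x**2 + 12*x + 1.
Integrate each monomial from 0 to 5 using ∫_0^5 c·x^n dx = c·5^(n+1)/(n+1):
  ∫_0^5 u(x)^2 dx = ∫_0^5 (9*x^6 - 18*x^5 + 3*x^4 + 18*x^3 - 11*x^2 - 4*x + 4) dx. Term by term:
    ∫_0^5 9*x^6 dx = 703125/7;  ∫_0^5 -18*x^5 dx = -46875;  ∫_0^5 3*x^4 dx = 1875;
    ∫_0^5 18*x^3 dx = 5625/2;  ∫_0^5 -11*x^2 dx = -1375/3;  ∫_0^5 -4*x dx = -50;
    ∫_0^5 4 dx = 20.
  Sum: 703125/7 − 46875 + 1875 + 5625/2 − 1375/3 − 50 + 20 = 2426365/42.
  ∫_0^5 u'(x)^2 dx = ∫_0^5 (81*x^4 - 108*x^3 + 18*x^2 + 12*x + 1) dx. Term by term:
    ∫_0^5 81*x^4 dx = 50625;  ∫_0^5 -108*x^3 dx = -16875;  ∫_0^5 18*x^2 dx = 750;
    ∫_0^5 12*x dx = 150;  ∫_0^5 1 dx = 5.
  Sum: 50625 − 16875 + 750 + 150 + 5 = 34655.
Adding: ||u||_{H^1}^2 = 2426365/42 + 34655 = 3881875/42.


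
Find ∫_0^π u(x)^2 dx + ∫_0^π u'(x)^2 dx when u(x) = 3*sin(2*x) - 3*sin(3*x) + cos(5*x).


||u||_{H^1(0,π)}^2 = -208/7 + 161*π/2

u'(x) = -5*sin(5*x) + 6*cos(2*x) - 9*cos(3*x).
Expand u² and (u')² and integrate term by term on (0, π), using: for integers n ≥ 1, ∫_0^π sin²(nx) dx = ∫_0^π cos²(nx) dx = π/2; for n ≠ n', ∫_0^π sin(nx)sin(n'x) dx = ∫_0^π cos(nx)cos(n'x) dx = 0; and by product-to-sum, ∫_0^π sin(nx)cos(n'x) dx = ½∫_0^π [sin((n+n')x) + sin((n−n')x)] dx, which is 0 when n+n' is even and 2n/(n²−n'²) when n+n' is odd (it need not vanish on (0, π)).
  u² squared terms: (-3)²·∫sin(3x)² dx = 9·π/2 = 9*π/2;  (3)²·∫sin(2x)² dx = 9·π/2 = 9*π/2;  (1)²·∫cos(5x)² dx = 1·π/2 = π/2.
  u² cross terms: 2·(-3)·(3)·∫sin(3x)·sin(2x) dx = -18·(0) = 0;  2·(-3)·(1)·∫sin(3x)·cos(5x) dx = -6·(0) = 0;  2·(3)·(1)·∫sin(2x)·cos(5x) dx = 6·(-4/21) = -8/7.
  So ∫_0^π u² dx = 9*π/2 + 9*π/2 + π/2 + 0 + 0 − 8/7 = -8/7 + 19*π/2.
  (u')² squared terms: (-9)²·∫cos(3x)² dx = 81·π/2 = 81*π/2;  (-5)²·∫sin(5x)² dx = 25·π/2 = 25*π/2;  (6)²·∫cos(2x)² dx = 36·π/2 = 18*π.
  (u')² cross terms: 2·(-9)·(-5)·∫cos(3x)·sin(5x) dx = 90·(0) = 0;  2·(-9)·(6)·∫cos(3x)·cos(2x) dx = -108·(0) = 0;  2·(-5)·(6)·∫sin(5x)·cos(2x) dx = -60·(10/21) = -200/7.
  So ∫_0^π (u')² dx = 81*π/2 + 25*π/2 + 18*π + 0 + 0 − 200/7 = -200/7 + 71*π.
||u||_{H^1}^2 = (-8/7 + 19*π/2) + (-200/7 + 71*π) = -208/7 + 161*π/2.


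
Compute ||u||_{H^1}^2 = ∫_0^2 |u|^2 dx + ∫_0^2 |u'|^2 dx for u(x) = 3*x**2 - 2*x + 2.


||u||_{H^1}^2 = 1504/15

The H^1 norm (squared) on an interval (0, L) is
  ||u||_{H^1}^2 = ∫_0^L u(x)^2 dx + ∫_0^L u'(x)^2 dx.
Compute u'(x) = 6*x - 2.
Then u(x)^2 = 9*x**4 - 12*x**3 + 16*x**2 - 8*x + 4 and u'(x)^2 = 36*x**2 - 24*x + 4.
Integrate each monomial from 0 to 2 using ∫_0^2 c·x^n dx = c·2^(n+1)/(n+1):
  ∫_0^2 u(x)^2 dx = ∫_0^2 (9*x^4 - 12*x^3 + 16*x^2 - 8*x + 4) dx. Term by term:
    ∫_0^2 9*x^4 dx = 288/5;  ∫_0^2 -12*x^3 dx = -48;  ∫_0^2 16*x^2 dx = 128/3;
    ∫_0^2 -8*x dx = -16;  ∫_0^2 4 dx = 8.
  Sum: 288/5 − 48 + 128/3 − 16 + 8 = 664/15.
  ∫_0^2 u'(x)^2 dx = ∫_0^2 (36*x^2 - 24*x + 4) dx. Term by term:
    ∫_0^2 36*x^2 dx = 96;  ∫_0^2 -24*x dx = -48;  ∫_0^2 4 dx = 8.
  Sum: 96 − 48 + 8 = 56.
Adding: ||u||_{H^1}^2 = 664/15 + 56 = 1504/15.


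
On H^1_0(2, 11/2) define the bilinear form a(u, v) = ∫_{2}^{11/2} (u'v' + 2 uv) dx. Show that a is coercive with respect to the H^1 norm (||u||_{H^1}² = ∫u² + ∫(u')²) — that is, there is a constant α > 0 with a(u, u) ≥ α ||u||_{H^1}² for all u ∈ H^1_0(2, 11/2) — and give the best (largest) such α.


α = 1

Coercivity of a(·,·) on H^1_0(2, 11/2) means a(u, u) ≥ α ||u||_{H^1}² for every u ∈ H^1_0.
The interval has length L = 7/2, and Poincaré/coercivity depend only on L. Here a(u, u) = ∫(u')² + (2)·∫u².
Here c = 2 ≥ 1, so a(u,u) = ∫(u')² + c∫u² ≥ ∫(u')² + ∫u² = ||u||_{H^1}², i.e. α = 1 works. No larger α is possible: a(u,u) ≥ α||u||_{H^1}² means (1−α)∫(u')² ≥ (α−c)∫u², and for the modes u_n = sin(nπ(x−x₀)/L) (x₀ the left endpoint) one has ∫u_n²/∫(u_n')² = (L/(nπ))² → 0, so a(u_n,u_n)/||u_n||_{H^1}² → 1. Hence the optimal constant is α = 1.
Therefore α = 1.


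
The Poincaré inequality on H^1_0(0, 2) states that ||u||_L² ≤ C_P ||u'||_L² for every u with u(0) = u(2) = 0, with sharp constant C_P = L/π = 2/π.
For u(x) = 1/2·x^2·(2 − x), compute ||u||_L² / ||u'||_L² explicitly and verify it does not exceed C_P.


||u||_L² / ||u'||_L² = sqrt(14)/7 < C_P = 2/π.

u(x) = 1/2·x^2·(2 − x), so u'(x) = x*(4 - 3*x)/2.
u(x) = 1/2·x^2·(2 − x) vanishes at x = 0 and x = 2, so u ∈ H^1_0(0, 2). Differentiate via the product rule and integrate the resulting polynomials term by term.
  ∫_0^2 u² dx = ∫_0^2 (x^6/4 - x^5 + x^4) dx. Term by term:
    ∫_0^2 x^6/4 dx = 32/7;  ∫_0^2 -x^5 dx = -32/3;  ∫_0^2 x^4 dx = 32/5.
  Sum: 32/7 − 32/3 + 32/5 = 32/105.
  ∫_0^2 (u')² dx = ∫_0^2 (9*x^4/4 - 6*x^3 + 4*x^2) dx. Term by term:
    ∫_0^2 9*x^4/4 dx = 72/5;  ∫_0^2 -6*x^3 dx = -24;  ∫_0^2 4*x^2 dx = 32/3.
  Sum: 72/5 − 24 + 32/3 = 16/15.
∫_0^2 u² dx = 32/105, so ||u||_L² = 4*sqrt(210)/105.
∫_0^2 (u')² dx = 16/15, so ||u'||_L² = 4*sqrt(15)/15.
Ratio ||u||_L² / ||u'||_L² = sqrt(14)/7.
Sharp Poincaré constant on H^1_0(0, 2) is C_P = L/π = 2/π, achieved by sin(π/2·x).
A polynomial bump cannot attain the sharp Poincaré constant (only the first sine eigenfunction does), so the ratio is strictly less than C_P, consistent with ||u||_L² ≤ C_P ||u'||_L².


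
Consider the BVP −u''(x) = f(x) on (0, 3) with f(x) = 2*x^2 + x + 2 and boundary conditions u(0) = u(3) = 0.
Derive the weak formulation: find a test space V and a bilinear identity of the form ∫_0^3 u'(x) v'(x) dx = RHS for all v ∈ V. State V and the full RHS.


V = H^1_0(0, 3) (so v(0) = v(3) = 0); weak form: ∫_0^3 u'v' dx = ∫_0^3 (2*x^2 + x + 2) v dx for all v ∈ V.

Multiply both sides by a test function v and integrate from 0 to 3:
  ∫_0^3 −u''(x) v(x) dx = ∫_0^3 f(x) v(x) dx.
Integrate the LHS by parts once:
  ∫_0^3 −u'' v dx = −[u'(x) v(x)]_0^3 + ∫_0^3 u'(x) v'(x) dx.
Thus ∫_0^3 u'(x) v'(x) dx = ∫_0^3 f(x) v(x) dx + [u'(x) v(x)]_0^3.
Choose V so that boundary terms are either known or forced to vanish.
u is Dirichlet: u(0) = u(3) = 0. Let V = H^1_0(0, 3); then v(0) = v(3) = 0, and [u' v]_0^3 = 0.
Weak formulation: find u (satisfying any essential BC) such that ∫_0^3 u'(x) v'(x) dx = ∫_0^3 f v dx for all v ∈ V.
Substituting f(x) = 2*x^2 + x + 2, the right-hand side is ∫_0^3 (2*x^2 + x + 2) v dx.


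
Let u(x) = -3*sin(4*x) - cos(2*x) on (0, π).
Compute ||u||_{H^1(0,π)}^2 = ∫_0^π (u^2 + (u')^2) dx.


||u||_{H^1(0,π)}^2 = 79*π

u'(x) = 2*sin(2*x) - 12*cos(4*x).
Expand u² and (u')² and integrate term by term on (0, π), using: for integers n ≥ 1, ∫_0^π sin²(nx) dx = ∫_0^π cos²(nx) dx = π/2; for n ≠ n', ∫_0^π sin(nx)sin(n'x) dx = ∫_0^π cos(nx)cos(n'x) dx = 0; and by product-to-sum, ∫_0^π sin(nx)cos(n'x) dx = ½∫_0^π [sin((n+n')x) + sin((n−n')x)] dx, which is 0 when n+n' is even and 2n/(n²−n'²) when n+n' is odd (it need not vanish on (0, π)).
  u² squared terms: (-1)²·∫cos(2x)² dx = 1·π/2 = π/2;  (-3)²·∫sin(4x)² dx = 9·π/2 = 9*π/2.
  u² cross terms: 2·(-1)·(-3)·∫cos(2x)·sin(4x) dx = 6·(0) = 0.
  So ∫_0^π u² dx = π/2 + 9*π/2 + 0 = 5*π.
  (u')² squared terms: (-12)²·∫cos(4x)² dx = 144·π/2 = 72*π;  (2)²·∫sin(2x)² dx = 4·π/2 = 2*π.
  (u')² cross terms: 2·(-12)·(2)·∫cos(4x)·sin(2x) dx = -48·(0) = 0.
  So ∫_0^π (u')² dx = 72*π + 2*π + 0 = 74*π.
||u||_{H^1}^2 = (5*π) + (74*π) = 79*π.


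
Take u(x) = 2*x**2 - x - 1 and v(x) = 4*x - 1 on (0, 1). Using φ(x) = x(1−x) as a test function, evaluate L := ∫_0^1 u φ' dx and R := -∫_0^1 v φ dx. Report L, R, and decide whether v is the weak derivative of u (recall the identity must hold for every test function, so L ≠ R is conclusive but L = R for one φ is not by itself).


LHS = -1/6, RHS = -1/6. Yes, v = u' weakly.

u(x) = 2*x**2 - x - 1, classical derivative u'(x) = 4*x - 1.
φ(x) = x(1−x), so φ'(x) = 1 - 2*x.
Note φ(0) = φ(1) = 0, so the boundary term u·φ vanishes.
LHS = ∫_0^1 u(x) φ'(x) dx = ∫_0^1 (-4*x^3 + 4*x^2 + x - 1) dx. Term by term:
  ∫_0^1 -4*x^3 dx = -1;  ∫_0^1 4*x^2 dx = 4/3;  ∫_0^1 x dx = 1/2;
  ∫_0^1 -1 dx = -1.
Sum: -1 + 4/3 + 1/2 − 1 = -1/6.
So LHS = -1/6.
∫_0^1 v(x) φ(x) dx = ∫_0^1 (-4*x^3 + 5*x^2 - x) dx. Term by term:
  ∫_0^1 -4*x^3 dx = -1;  ∫_0^1 5*x^2 dx = 5/3;  ∫_0^1 -x dx = -1/2.
Sum: -1 + 5/3 − 1/2 = 1/6.
So RHS = -∫_0^1 v(x) φ(x) dx = -1/6.
LHS = RHS, so the identity holds for this test φ.
Moreover u is smooth here and v(x) = u'(x) = 4*x - 1 pointwise, so the identity holds for every test function. Hence v is the weak derivative of u.


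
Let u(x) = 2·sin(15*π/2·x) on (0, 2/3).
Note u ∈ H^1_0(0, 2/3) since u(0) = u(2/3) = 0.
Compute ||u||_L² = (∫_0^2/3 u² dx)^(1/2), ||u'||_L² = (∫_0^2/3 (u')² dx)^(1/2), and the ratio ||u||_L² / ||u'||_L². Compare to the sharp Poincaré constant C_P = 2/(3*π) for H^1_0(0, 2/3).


||u||_L² / ||u'||_L² = 2/(15*π) < C_P = 2/(3*π).

u(x) = 2·sin(15*π/2·x), so u'(x) = 15*π*cos(15*π*x/2).
Writing u(x) = A·sin(kπx/L) with A = 2 and k = 5, use ∫_0^L sin²(kπx/L) dx = L/2 and ∫_0^L cos²(kπx/L) dx = L/2.
u² = 4·sin²(15*π/2·x) and (u')² = 225*π^2·cos²(15*π/2·x), and each of sin², cos² integrates to L/2 = 1/3 over (0, 2/3).
∫_0^2/3 u² dx = 4/3, so ||u||_L² = 2*sqrt(3)/3.
∫_0^2/3 (u')² dx = 75*π^2, so ||u'||_L² = 5*sqrt(3)*π.
Ratio ||u||_L² / ||u'||_L² = 2/(15*π).
Sharp Poincaré constant on H^1_0(0, 2/3) is C_P = L/π = 2/(3*π), achieved by sin(3*π/2·x).
This is the k = 5 harmonic; the ratio L/(kπ) is strictly less than C_P = L/π, consistent with the sharp inequality ||u||_L² ≤ C_P ||u'||_L².


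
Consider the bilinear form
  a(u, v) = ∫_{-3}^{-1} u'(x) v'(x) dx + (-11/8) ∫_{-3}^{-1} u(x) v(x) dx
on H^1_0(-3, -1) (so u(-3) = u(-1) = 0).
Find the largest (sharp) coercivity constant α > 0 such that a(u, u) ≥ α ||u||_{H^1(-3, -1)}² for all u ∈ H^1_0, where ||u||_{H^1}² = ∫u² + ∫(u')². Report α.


α = (-11/2 + π^2)/(4 + π^2)

Coercivity of a(·,·) on H^1_0(-3, -1) means a(u, u) ≥ α ||u||_{H^1}² for every u ∈ H^1_0.
The interval has length L = 2, and Poincaré/coercivity depend only on L. Here a(u, u) = ∫(u')² + (-11/8)·∫u².
Here c = -11/8 < 0 with |c| < (π/L)² = π^2/4, so coercivity still holds. The condition a(u,u) ≥ α||u||_{H^1}² reads (1−α)∫(u')² ≥ (α−c)∫u². Any admissible α is ≤ 1 (rapidly oscillating u have ∫u²/∫(u')² → 0), and α = 1 would force 0 ≥ (1−c)∫u², impossible since c < 1; so 1−α > 0. By the sharp Poincaré inequality on H^1_0 of an interval of length L, ∫(u')² ≥ (π/L)²∫u² with equality for the first sine mode sin(π(x−x₀)/L) (x₀ the left endpoint), so the inequality holds for all u iff (1−α)(π/L)² ≥ α − c, i.e. α ≤ ((π/L)² + c)/((π/L)² + 1) = (1 + c(L/π)²)/(1 + (L/π)²). (Direct route, valid since c ≤ 0: Poincaré gives c∫u² ≥ c(L/π)²∫(u')², so a(u,u) ≥ (1 + c(L/π)²)∫(u')², while ||u||_{H^1}² ≤ (1 + (L/π)²)∫(u')²; dividing yields the same α.) With (π/L)² = π^2/4 and c = -11/8, the largest admissible constant is α = ((π/L)² + c)/((π/L)² + 1).
Simplifying, α = (-11/2 + π^2)/(4 + π^2).


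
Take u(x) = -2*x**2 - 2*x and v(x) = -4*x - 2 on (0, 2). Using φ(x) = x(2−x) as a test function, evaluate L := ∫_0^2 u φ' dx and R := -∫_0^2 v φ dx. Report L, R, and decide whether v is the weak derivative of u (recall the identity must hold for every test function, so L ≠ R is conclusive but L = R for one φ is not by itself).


LHS = 8, RHS = 8. Yes, v = u' weakly.

u(x) = -2*x**2 - 2*x, classical derivative u'(x) = -4*x - 2.
φ(x) = x(2−x), so φ'(x) = 2 - 2*x.
Note φ(0) = φ(2) = 0, so the boundary term u·φ vanishes.
LHS = ∫_0^2 u(x) φ'(x) dx = ∫_0^2 (4*x^3 - 4*x) dx. Term by term:
  ∫_0^2 4*x^3 dx = 16;  ∫_0^2 -4*x dx = -8.
Sum: 16 − 8 = 8.
So LHS = 8.
∫_0^2 v(x) φ(x) dx = ∫_0^2 (4*x^3 - 6*x^2 - 4*x) dx. Term by term:
  ∫_0^2 4*x^3 dx = 16;  ∫_0^2 -6*x^2 dx = -16;  ∫_0^2 -4*x dx = -8.
Sum: 16 − 16 − 8 = -8.
So RHS = -∫_0^2 v(x) φ(x) dx = 8.
LHS = RHS, so the identity holds for this test φ.
Moreover u is smooth here and v(x) = u'(x) = -4*x - 2 pointwise, so the identity holds for every test function. Hence v is the weak derivative of u.
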